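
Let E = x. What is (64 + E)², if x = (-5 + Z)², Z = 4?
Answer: 4225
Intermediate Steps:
x = 1 (x = (-5 + 4)² = (-1)² = 1)
E = 1
(64 + E)² = (64 + 1)² = 65² = 4225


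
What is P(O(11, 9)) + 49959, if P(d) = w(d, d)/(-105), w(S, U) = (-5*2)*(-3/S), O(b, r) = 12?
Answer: 2098277/42 ≈ 49959.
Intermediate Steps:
w(S, U) = 30/S (w(S, U) = -(-30)/S = 30/S)
P(d) = -2/(7*d) (P(d) = (30/d)/(-105) = (30/d)*(-1/105) = -2/(7*d))
P(O(11, 9)) + 49959 = -2/7/12 + 49959 = -2/7*1/12 + 49959 = -1/42 + 49959 = 2098277/42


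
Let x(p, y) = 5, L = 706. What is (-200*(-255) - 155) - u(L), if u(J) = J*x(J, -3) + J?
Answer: 46609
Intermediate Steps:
u(J) = 6*J (u(J) = J*5 + J = 5*J + J = 6*J)
(-200*(-255) - 155) - u(L) = (-200*(-255) - 155) - 6*706 = (51000 - 155) - 1*4236 = 50845 - 4236 = 46609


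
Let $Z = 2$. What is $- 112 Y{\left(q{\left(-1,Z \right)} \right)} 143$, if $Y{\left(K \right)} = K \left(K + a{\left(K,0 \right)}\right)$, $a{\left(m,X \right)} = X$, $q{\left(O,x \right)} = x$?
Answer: $-64064$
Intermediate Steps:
$Y{\left(K \right)} = K^{2}$ ($Y{\left(K \right)} = K \left(K + 0\right) = K K = K^{2}$)
$- 112 Y{\left(q{\left(-1,Z \right)} \right)} 143 = - 112 \cdot 2^{2} \cdot 143 = \left(-112\right) 4 \cdot 143 = \left(-448\right) 143 = -64064$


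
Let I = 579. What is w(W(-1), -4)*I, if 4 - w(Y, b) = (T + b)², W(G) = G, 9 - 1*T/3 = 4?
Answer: -67743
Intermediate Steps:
T = 15 (T = 27 - 3*4 = 27 - 12 = 15)
w(Y, b) = 4 - (15 + b)²
w(W(-1), -4)*I = (4 - (15 - 4)²)*579 = (4 - 1*11²)*579 = (4 - 1*121)*579 = (4 - 121)*579 = -117*579 = -67743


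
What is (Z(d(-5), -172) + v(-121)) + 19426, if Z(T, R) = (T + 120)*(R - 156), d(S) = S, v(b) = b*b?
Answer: -3653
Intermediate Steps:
v(b) = b²
Z(T, R) = (-156 + R)*(120 + T) (Z(T, R) = (120 + T)*(-156 + R) = (-156 + R)*(120 + T))
(Z(d(-5), -172) + v(-121)) + 19426 = ((-18720 - 156*(-5) + 120*(-172) - 172*(-5)) + (-121)²) + 19426 = ((-18720 + 780 - 20640 + 860) + 14641) + 19426 = (-37720 + 14641) + 19426 = -23079 + 19426 = -3653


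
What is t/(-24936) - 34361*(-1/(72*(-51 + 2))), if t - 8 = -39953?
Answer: -7457291/916398 ≈ -8.1376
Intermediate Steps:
t = -39945 (t = 8 - 39953 = -39945)
t/(-24936) - 34361*(-1/(72*(-51 + 2))) = -39945/(-24936) - 34361*(-1/(72*(-51 + 2))) = -39945*(-1/24936) - 34361/((-49*(-72))) = 13315/8312 - 34361/3528 = -7457291/916398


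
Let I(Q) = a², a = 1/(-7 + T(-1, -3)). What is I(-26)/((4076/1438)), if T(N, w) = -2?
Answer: 719/165078 ≈ 0.0043555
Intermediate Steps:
a = -⅑ (a = 1/(-7 - 2) = 1/(-9) = -⅑ ≈ -0.11111)
I(Q) = 1/81 (I(Q) = (-⅑)² = 1/81)
I(-26)/((4076/1438)) = 1/(81*((4076/1438))) = 1/(81*((4076*(1/1438)))) = 1/(81*(2038/719)) = (1/81)*(719/2038) = 719/165078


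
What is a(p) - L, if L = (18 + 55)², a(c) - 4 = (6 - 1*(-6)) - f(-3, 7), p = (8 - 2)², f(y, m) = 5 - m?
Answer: -5311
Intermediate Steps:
p = 36 (p = 6² = 36)
a(c) = 18 (a(c) = 4 + ((6 - 1*(-6)) - (5 - 1*7)) = 4 + ((6 + 6) - (5 - 7)) = 4 + (12 - 1*(-2)) = 4 + (12 + 2) = 4 + 14 = 18)
L = 5329 (L = 73² = 5329)
a(p) - L = 18 - 1*5329 = 18 - 5329 = -5311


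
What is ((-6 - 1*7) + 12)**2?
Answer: 1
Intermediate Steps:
((-6 - 1*7) + 12)**2 = ((-6 - 7) + 12)**2 = (-13 + 12)**2 = (-1)**2 = 1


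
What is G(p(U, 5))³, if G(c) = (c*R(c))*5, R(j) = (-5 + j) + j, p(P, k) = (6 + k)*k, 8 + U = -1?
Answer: 24074982421875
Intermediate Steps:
U = -9 (U = -8 - 1 = -9)
p(P, k) = k*(6 + k)
R(j) = -5 + 2*j
G(c) = 5*c*(-5 + 2*c) (G(c) = (c*(-5 + 2*c))*5 = 5*c*(-5 + 2*c))
G(p(U, 5))³ = (5*(5*(6 + 5))*(-5 + 2*(5*(6 + 5))))³ = (5*(5*11)*(-5 + 2*(5*11)))³ = (5*55*(-5 + 2*55))³ = (5*55*(-5 + 110))³ = (5*55*105)³ = 28875³ = 24074982421875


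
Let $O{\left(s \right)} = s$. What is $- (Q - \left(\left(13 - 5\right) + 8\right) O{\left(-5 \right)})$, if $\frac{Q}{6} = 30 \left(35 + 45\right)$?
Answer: $-14480$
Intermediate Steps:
$Q = 14400$ ($Q = 6 \cdot 30 \left(35 + 45\right) = 6 \cdot 30 \cdot 80 = 6 \cdot 2400 = 14400$)
$- (Q - \left(\left(13 - 5\right) + 8\right) O{\left(-5 \right)}) = - (14400 - \left(\left(13 - 5\right) + 8\right) \left(-5\right)) = - (14400 - \left(8 + 8\right) \left(-5\right)) = - (14400 - 16 \left(-5\right)) = - (14400 - -80) = - (14400 + 80) = \left(-1\right) 14480 = -14480$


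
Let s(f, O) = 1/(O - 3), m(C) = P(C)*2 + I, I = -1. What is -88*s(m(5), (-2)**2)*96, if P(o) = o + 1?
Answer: -8448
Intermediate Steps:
P(o) = 1 + o
m(C) = 1 + 2*C (m(C) = (1 + C)*2 - 1 = (2 + 2*C) - 1 = 1 + 2*C)
s(f, O) = 1/(-3 + O)
-88*s(m(5), (-2)**2)*96 = -88/(-3 + (-2)**2)*96 = -88/(-3 + 4)*96 = -88/1*96 = -88*1*96 = -88*96 = -8448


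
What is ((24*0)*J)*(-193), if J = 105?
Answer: 0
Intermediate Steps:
((24*0)*J)*(-193) = ((24*0)*105)*(-193) = (0*105)*(-193) = 0*(-193) = 0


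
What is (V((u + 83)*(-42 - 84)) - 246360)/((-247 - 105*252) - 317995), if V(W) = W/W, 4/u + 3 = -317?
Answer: 246359/344702 ≈ 0.71470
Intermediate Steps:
u = -1/80 (u = 4/(-3 - 317) = 4/(-320) = 4*(-1/320) = -1/80 ≈ -0.012500)
V(W) = 1
(V((u + 83)*(-42 - 84)) - 246360)/((-247 - 105*252) - 317995) = (1 - 246360)/((-247 - 105*252) - 317995) = -246359/((-247 - 26460) - 317995) = -246359/(-26707 - 317995) = -246359/(-344702) = -246359*(-1/344702) = 246359/344702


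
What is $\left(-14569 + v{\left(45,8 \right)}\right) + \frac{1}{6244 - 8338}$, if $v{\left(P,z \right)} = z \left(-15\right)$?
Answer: $- \frac{30758767}{2094} \approx -14689.0$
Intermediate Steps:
$v{\left(P,z \right)} = - 15 z$
$\left(-14569 + v{\left(45,8 \right)}\right) + \frac{1}{6244 - 8338} = \left(-14569 - 120\right) + \frac{1}{6244 - 8338} = \left(-14569 - 120\right) + \frac{1}{-2094} = -14689 - \frac{1}{2094} = - \frac{30758767}{2094}$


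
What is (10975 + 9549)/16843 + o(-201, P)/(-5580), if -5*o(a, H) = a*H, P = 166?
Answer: 1772677/78319950 ≈ 0.022634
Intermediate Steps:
o(a, H) = -H*a/5 (o(a, H) = -a*H/5 = -H*a/5)
(10975 + 9549)/16843 + o(-201, P)/(-5580) = (10975 + 9549)/16843 - 1/5*166*(-201)/(-5580) = 20524*(1/16843) + (33366/5)*(-1/5580) = 20524/16843 - 5561/4650 = 1772677/78319950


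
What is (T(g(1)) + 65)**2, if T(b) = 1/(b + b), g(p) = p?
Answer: 17161/4 ≈ 4290.3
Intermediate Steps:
T(b) = 1/(2*b)
(T(g(1)) + 65)**2 = ((1/2)/1 + 65)**2 = ((1/2)*1 + 65)**2 = (1/2 + 65)**2 = (131/2)**2 = 17161/4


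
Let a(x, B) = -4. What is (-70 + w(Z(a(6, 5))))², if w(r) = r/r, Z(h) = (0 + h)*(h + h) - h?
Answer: 4761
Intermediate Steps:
Z(h) = -h + 2*h² (Z(h) = h*(2*h) - h = 2*h² - h = -h + 2*h²)
w(r) = 1
(-70 + w(Z(a(6, 5))))² = (-70 + 1)² = (-69)² = 4761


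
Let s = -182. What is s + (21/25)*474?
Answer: 5404/25 ≈ 216.16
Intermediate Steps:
s + (21/25)*474 = -182 + (21/25)*474 = -182 + 9954/25 = 5404/25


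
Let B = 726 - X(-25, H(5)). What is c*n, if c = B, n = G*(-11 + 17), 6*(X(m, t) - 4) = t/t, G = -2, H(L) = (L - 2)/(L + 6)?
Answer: -8662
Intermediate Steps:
H(L) = (-2 + L)/(6 + L)
X(m, t) = 25/6 (X(m, t) = 4 + (t/t)/6 = 4 + (⅙)*1 = 4 + ⅙ = 25/6)
B = 4331/6 (B = 726 - 1*25/6 = 726 - 25/6 = 4331/6 ≈ 721.83)
n = -12 (n = -2*(-11 + 17) = -2*6 = -12)
c = 4331/6 ≈ 721.83
c*n = (4331/6)*(-12) = -8662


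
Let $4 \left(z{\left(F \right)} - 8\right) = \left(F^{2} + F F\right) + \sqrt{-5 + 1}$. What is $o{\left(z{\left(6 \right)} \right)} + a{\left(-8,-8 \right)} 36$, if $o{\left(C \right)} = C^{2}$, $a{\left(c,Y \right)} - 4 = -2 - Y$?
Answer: $\frac{4143}{4} + 26 i \approx 1035.8 + 26.0 i$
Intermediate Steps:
$z{\left(F \right)} = 8 + \frac{i}{2} + \frac{F^{2}}{2}$ ($z{\left(F \right)} = 8 + \frac{\left(F^{2} + F F\right) + \sqrt{-5 + 1}}{4} = 8 + \frac{\left(F^{2} + F^{2}\right) + \sqrt{-4}}{4} = 8 + \frac{2 F^{2} + 2 i}{4} = 8 + \frac{2 i + 2 F^{2}}{4} = 8 + \left(\frac{i}{2} + \frac{F^{2}}{2}\right) = 8 + \frac{i}{2} + \frac{F^{2}}{2}$)
$a{\left(c,Y \right)} = 2 - Y$ ($a{\left(c,Y \right)} = 4 - \left(2 + Y\right) = 2 - Y$)
$o{\left(z{\left(6 \right)} \right)} + a{\left(-8,-8 \right)} 36 = \left(8 + \frac{i}{2} + \frac{6^{2}}{2}\right)^{2} + \left(2 - -8\right) 36 = \left(8 + \frac{i}{2} + \frac{1}{2} \cdot 36\right)^{2} + \left(2 + 8\right) 36 = \left(8 + \frac{i}{2} + 18\right)^{2} + 10 \cdot 36 = \left(26 + \frac{i}{2}\right)^{2} + 360 = 360 + \left(26 + \frac{i}{2}\right)^{2}$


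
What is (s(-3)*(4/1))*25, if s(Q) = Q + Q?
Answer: -600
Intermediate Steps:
s(Q) = 2*Q
(s(-3)*(4/1))*25 = ((2*(-3))*(4/1))*25 = -24*25 = -600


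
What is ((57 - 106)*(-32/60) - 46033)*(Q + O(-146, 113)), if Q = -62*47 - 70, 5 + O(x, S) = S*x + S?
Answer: 4456685174/5 ≈ 8.9134e+8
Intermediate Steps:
O(x, S) = -5 + S + S*x (O(x, S) = -5 + (S*x + S) = -5 + (S + S*x) = -5 + S + S*x)
Q = -2984 (Q = -2914 - 70 = -2984)
((57 - 106)*(-32/60) - 46033)*(Q + O(-146, 113)) = ((57 - 106)*(-32/60) - 46033)*(-2984 + (-5 + 113 + 113*(-146))) = (-(-1568)/60 - 46033)*(-2984 + (-5 + 113 - 16498)) = (-49*(-8/15) - 46033)*(-2984 - 16390) = (392/15 - 46033)*(-19374) = -690103/15*(-19374) = 4456685174/5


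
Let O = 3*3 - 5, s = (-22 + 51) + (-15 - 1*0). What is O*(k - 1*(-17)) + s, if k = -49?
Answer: -114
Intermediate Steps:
s = 14 (s = 29 + (-15 + 0) = 29 - 15 = 14)
O = 4 (O = 9 - 5 = 4)
O*(k - 1*(-17)) + s = 4*(-49 - 1*(-17)) + 14 = 4*(-49 + 17) + 14 = 4*(-32) + 14 = -128 + 14 = -114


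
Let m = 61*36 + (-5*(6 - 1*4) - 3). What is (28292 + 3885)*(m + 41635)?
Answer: 1409931786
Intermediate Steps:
m = 2183 (m = 2196 + (-5*(6 - 4) - 3) = 2196 + (-5*2 - 3) = 2196 + (-10 - 3) = 2196 - 13 = 2183)
(28292 + 3885)*(m + 41635) = (28292 + 3885)*(2183 + 41635) = 32177*43818 = 1409931786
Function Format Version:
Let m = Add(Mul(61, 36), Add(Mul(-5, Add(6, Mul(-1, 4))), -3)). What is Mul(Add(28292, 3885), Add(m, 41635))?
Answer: 1409931786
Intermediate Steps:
m = 2183 (m = Add(2196, Add(Mul(-5, Add(6, -4)), -3)) = Add(2196, Add(Mul(-5, 2), -3)) = Add(2196, Add(-10, -3)) = Add(2196, -13) = 2183)
Mul(Add(28292, 3885), Add(m, 41635)) = Mul(Add(28292, 3885), Add(2183, 41635)) = Mul(32177, 43818) = 1409931786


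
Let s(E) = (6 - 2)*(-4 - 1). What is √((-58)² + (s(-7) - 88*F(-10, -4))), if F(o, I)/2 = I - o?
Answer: 4*√143 ≈ 47.833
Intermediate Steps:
s(E) = -20 (s(E) = 4*(-5) = -20)
F(o, I) = -2*o + 2*I (F(o, I) = 2*(I - o) = -2*o + 2*I)
√((-58)² + (s(-7) - 88*F(-10, -4))) = √((-58)² + (-20 - 88*(-2*(-10) + 2*(-4)))) = √(3364 + (-20 - 88*(20 - 8))) = √(3364 + (-20 - 88*12)) = √(3364 + (-20 - 1056)) = √(3364 - 1076) = √2288 = 4*√143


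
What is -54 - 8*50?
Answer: -454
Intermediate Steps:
-54 - 8*50 = -54 - 400 = -454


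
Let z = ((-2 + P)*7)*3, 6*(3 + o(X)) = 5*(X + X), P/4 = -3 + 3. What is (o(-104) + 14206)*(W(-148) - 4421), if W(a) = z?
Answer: -187843207/3 ≈ -6.2614e+7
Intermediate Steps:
P = 0 (P = 4*(-3 + 3) = 4*0 = 0)
o(X) = -3 + 5*X/3 (o(X) = -3 + (5*(X + X))/6 = -3 + (5*(2*X))/6 = -3 + (10*X)/6 = -3 + 5*X/3)
z = -42 (z = ((-2 + 0)*7)*3 = -2*7*3 = -14*3 = -42)
W(a) = -42
(o(-104) + 14206)*(W(-148) - 4421) = ((-3 + (5/3)*(-104)) + 14206)*(-42 - 4421) = ((-3 - 520/3) + 14206)*(-4463) = (-529/3 + 14206)*(-4463) = (42089/3)*(-4463) = -187843207/3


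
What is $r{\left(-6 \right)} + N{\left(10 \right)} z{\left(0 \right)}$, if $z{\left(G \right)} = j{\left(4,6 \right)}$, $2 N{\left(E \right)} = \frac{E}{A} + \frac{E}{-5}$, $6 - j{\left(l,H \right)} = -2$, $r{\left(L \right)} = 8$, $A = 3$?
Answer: $\frac{40}{3} \approx 13.333$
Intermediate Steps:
$j{\left(l,H \right)} = 8$ ($j{\left(l,H \right)} = 6 - -2 = 6 + 2 = 8$)
$N{\left(E \right)} = \frac{E}{15}$ ($N{\left(E \right)} = \frac{\frac{E}{3} + \frac{E}{-5}}{2} = \frac{E \frac{1}{3} + E \left(- \frac{1}{5}\right)}{2} = \frac{\frac{E}{3} - \frac{E}{5}}{2} = \frac{\frac{2}{15} E}{2} = \frac{E}{15}$)
$z{\left(G \right)} = 8$
$r{\left(-6 \right)} + N{\left(10 \right)} z{\left(0 \right)} = 8 + \frac{1}{15} \cdot 10 \cdot 8 = 8 + \frac{2}{3} \cdot 8 = 8 + \frac{16}{3} = \frac{40}{3}$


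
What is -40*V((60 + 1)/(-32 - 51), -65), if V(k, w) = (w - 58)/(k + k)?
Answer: -204180/61 ≈ -3347.2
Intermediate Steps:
V(k, w) = (-58 + w)/(2*k) (V(k, w) = (-58 + w)/((2*k)) = (-58 + w)*(1/(2*k)) = (-58 + w)/(2*k))
-40*V((60 + 1)/(-32 - 51), -65) = -20*(-58 - 65)/((60 + 1)/(-32 - 51)) = -20*(-123)/(61/(-83)) = -20*(-123)/(61*(-1/83)) = -20*(-123)/(-61/83) = -20*(-83)*(-123)/61 = -40*10209/122 = -204180/61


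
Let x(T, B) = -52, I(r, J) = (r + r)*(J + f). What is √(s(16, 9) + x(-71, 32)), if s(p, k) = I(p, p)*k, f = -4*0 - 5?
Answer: 2*√779 ≈ 55.821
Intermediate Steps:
f = -5 (f = 0 - 5 = -5)
I(r, J) = 2*r*(-5 + J) (I(r, J) = (r + r)*(J - 5) = (2*r)*(-5 + J) = 2*r*(-5 + J))
s(p, k) = 2*k*p*(-5 + p) (s(p, k) = (2*p*(-5 + p))*k = 2*k*p*(-5 + p))
√(s(16, 9) + x(-71, 32)) = √(2*9*16*(-5 + 16) - 52) = √(2*9*16*11 - 52) = √(3168 - 52) = √3116 = 2*√779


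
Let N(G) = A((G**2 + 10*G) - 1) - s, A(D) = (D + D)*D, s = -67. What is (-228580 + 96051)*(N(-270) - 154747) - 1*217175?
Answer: -1306158713073313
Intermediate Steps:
A(D) = 2*D**2 (A(D) = (2*D)*D = 2*D**2)
N(G) = 67 + 2*(-1 + G**2 + 10*G)**2 (N(G) = 2*((G**2 + 10*G) - 1)**2 - 1*(-67) = 2*(-1 + G**2 + 10*G)**2 + 67 = 67 + 2*(-1 + G**2 + 10*G)**2)
(-228580 + 96051)*(N(-270) - 154747) - 1*217175 = (-228580 + 96051)*((67 + 2*(-1 + (-270)**2 + 10*(-270))**2) - 154747) - 1*217175 = -132529*((67 + 2*(-1 + 72900 - 2700)**2) - 154747) - 217175 = -132529*((67 + 2*70199**2) - 154747) - 217175 = -132529*((67 + 2*4927899601) - 154747) - 217175 = -132529*((67 + 9855799202) - 154747) - 217175 = -132529*(9855799269 - 154747) - 217175 = -132529*9855644522 - 217175 = -1306158712856138 - 217175 = -1306158713073313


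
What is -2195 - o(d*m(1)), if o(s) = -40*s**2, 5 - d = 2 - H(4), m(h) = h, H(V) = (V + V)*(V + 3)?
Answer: 137045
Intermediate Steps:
H(V) = 2*V*(3 + V) (H(V) = (2*V)*(3 + V) = 2*V*(3 + V))
d = 59 (d = 5 - (2 - 2*4*(3 + 4)) = 5 - (2 - 2*4*7) = 5 - (2 - 1*56) = 5 - (2 - 56) = 5 - 1*(-54) = 5 + 54 = 59)
-2195 - o(d*m(1)) = -2195 - (-40)*(59*1)**2 = -2195 - (-40)*59**2 = -2195 - (-40)*3481 = -2195 - 1*(-139240) = -2195 + 139240 = 137045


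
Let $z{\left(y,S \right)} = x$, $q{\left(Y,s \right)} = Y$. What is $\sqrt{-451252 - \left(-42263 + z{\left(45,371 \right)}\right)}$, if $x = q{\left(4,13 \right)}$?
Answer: $i \sqrt{408993} \approx 639.53 i$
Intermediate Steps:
$x = 4$
$z{\left(y,S \right)} = 4$
$\sqrt{-451252 - \left(-42263 + z{\left(45,371 \right)}\right)} = \sqrt{-451252 + \left(\left(-31084 + 73347\right) - 4\right)} = \sqrt{-451252 + \left(42263 - 4\right)} = \sqrt{-451252 + 42259} = \sqrt{-408993} = i \sqrt{408993}$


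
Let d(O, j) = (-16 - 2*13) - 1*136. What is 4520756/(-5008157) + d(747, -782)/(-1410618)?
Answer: -289825833421/321118018683 ≈ -0.90255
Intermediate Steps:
d(O, j) = -178 (d(O, j) = (-16 - 26) - 136 = -42 - 136 = -178)
4520756/(-5008157) + d(747, -782)/(-1410618) = 4520756/(-5008157) - 178/(-1410618) = 4520756*(-1/5008157) - 178*(-1/1410618) = -4520756/5008157 + 89/705309 = -289825833421/321118018683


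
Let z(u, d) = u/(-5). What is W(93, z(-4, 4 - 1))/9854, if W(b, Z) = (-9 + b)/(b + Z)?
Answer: 30/330109 ≈ 9.0879e-5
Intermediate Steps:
z(u, d) = -u/5 (z(u, d) = u*(-⅕) = -u/5)
W(b, Z) = (-9 + b)/(Z + b)
W(93, z(-4, 4 - 1))/9854 = ((-9 + 93)/(-⅕*(-4) + 93))/9854 = (84/(⅘ + 93))*(1/9854) = (84/(469/5))*(1/9854) = ((5/469)*84)*(1/9854) = (60/67)*(1/9854) = 30/330109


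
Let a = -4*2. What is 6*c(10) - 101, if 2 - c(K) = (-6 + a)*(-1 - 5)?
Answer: -593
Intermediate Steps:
a = -8
c(K) = -82 (c(K) = 2 - (-6 - 8)*(-1 - 5) = 2 - (-14)*(-6) = 2 - 1*84 = 2 - 84 = -82)
6*c(10) - 101 = 6*(-82) - 101 = -492 - 101 = -593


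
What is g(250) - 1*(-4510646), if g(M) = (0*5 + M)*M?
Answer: 4573146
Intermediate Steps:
g(M) = M**2 (g(M) = (0 + M)*M = M*M = M**2)
g(250) - 1*(-4510646) = 250**2 - 1*(-4510646) = 62500 + 4510646 = 4573146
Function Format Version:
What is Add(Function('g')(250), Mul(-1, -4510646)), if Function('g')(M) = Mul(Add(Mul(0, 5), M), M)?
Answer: 4573146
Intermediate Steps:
Function('g')(M) = Pow(M, 2) (Function('g')(M) = Mul(Add(0, M), M) = Mul(M, M) = Pow(M, 2))
Add(Function('g')(250), Mul(-1, -4510646)) = Add(Pow(250, 2), Mul(-1, -4510646)) = Add(62500, 4510646) = 4573146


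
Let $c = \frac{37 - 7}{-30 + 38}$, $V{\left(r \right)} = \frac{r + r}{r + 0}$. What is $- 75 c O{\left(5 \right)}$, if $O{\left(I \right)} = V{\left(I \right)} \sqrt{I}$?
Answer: $- \frac{1125 \sqrt{5}}{2} \approx -1257.8$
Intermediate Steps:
$V{\left(r \right)} = 2$ ($V{\left(r \right)} = \frac{2 r}{r} = 2$)
$O{\left(I \right)} = 2 \sqrt{I}$
$c = \frac{15}{4}$ ($c = \frac{30}{8} = 30 \cdot \frac{1}{8} = \frac{15}{4} \approx 3.75$)
$- 75 c O{\left(5 \right)} = \left(-75\right) \frac{15}{4} \cdot 2 \sqrt{5} = - \frac{1125 \cdot 2 \sqrt{5}}{4} = - \frac{1125 \sqrt{5}}{2}$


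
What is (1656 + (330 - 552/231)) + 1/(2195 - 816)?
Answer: 30089397/15169 ≈ 1983.6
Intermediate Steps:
(1656 + (330 - 552/231)) + 1/(2195 - 816) = (1656 + (330 - 552*1/231)) + 1/1379 = (1656 + (330 - 184/77)) + 1/1379 = (1656 + 25226/77) + 1/1379 = 152738/77 + 1/1379 = 30089397/15169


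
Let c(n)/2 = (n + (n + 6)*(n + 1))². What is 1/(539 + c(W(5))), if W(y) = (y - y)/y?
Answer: 1/611 ≈ 0.0016367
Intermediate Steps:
W(y) = 0 (W(y) = 0/y = 0)
c(n) = 2*(n + (1 + n)*(6 + n))² (c(n) = 2*(n + (n + 6)*(n + 1))² = 2*(n + (6 + n)*(1 + n))² = 2*(n + (1 + n)*(6 + n))²)
1/(539 + c(W(5))) = 1/(539 + 2*(6 + 0² + 8*0)²) = 1/(539 + 2*(6 + 0 + 0)²) = 1/(539 + 2*6²) = 1/(539 + 2*36) = 1/(539 + 72) = 1/611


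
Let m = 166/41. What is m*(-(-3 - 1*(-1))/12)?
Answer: 83/123 ≈ 0.67480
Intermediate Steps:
m = 166/41 (m = 166*(1/41) = 166/41 ≈ 4.0488)
m*(-(-3 - 1*(-1))/12) = 166*(-(-3 - 1*(-1))/12)/41 = 166*(-(-3 + 1)/12)/41 = 166*(-(-2)/12)/41 = 166*(-1*(-⅙))/41 = (166/41)*(⅙) = 83/123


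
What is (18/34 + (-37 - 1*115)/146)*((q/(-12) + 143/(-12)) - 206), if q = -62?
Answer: 540385/4964 ≈ 108.86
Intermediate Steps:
(18/34 + (-37 - 1*115)/146)*((q/(-12) + 143/(-12)) - 206) = (18/34 + (-37 - 1*115)/146)*((-62/(-12) + 143/(-12)) - 206) = (18*(1/34) + (-37 - 115)*(1/146))*((-62*(-1/12) + 143*(-1/12)) - 206) = (9/17 - 152*1/146)*((31/6 - 143/12) - 206) = (9/17 - 76/73)*(-27/4 - 206) = -635/1241*(-851/4) = 540385/4964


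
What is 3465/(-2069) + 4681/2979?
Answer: -637246/6163551 ≈ -0.10339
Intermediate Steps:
3465/(-2069) + 4681/2979 = 3465*(-1/2069) + 4681*(1/2979) = -3465/2069 + 4681/2979 = -637246/6163551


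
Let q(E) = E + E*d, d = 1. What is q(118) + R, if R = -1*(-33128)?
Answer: 33364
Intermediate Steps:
R = 33128
q(E) = 2*E (q(E) = E + E*1 = E + E = 2*E)
q(118) + R = 2*118 + 33128 = 236 + 33128 = 33364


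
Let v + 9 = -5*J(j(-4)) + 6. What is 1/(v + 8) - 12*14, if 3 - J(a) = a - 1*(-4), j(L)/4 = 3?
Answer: -11759/70 ≈ -167.99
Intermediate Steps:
j(L) = 12 (j(L) = 4*3 = 12)
J(a) = -1 - a (J(a) = 3 - (a - 1*(-4)) = 3 - (a + 4) = 3 - (4 + a) = 3 + (-4 - a) = -1 - a)
v = 62 (v = -9 + (-5*(-1 - 1*12) + 6) = -9 + (-5*(-1 - 12) + 6) = -9 + (-5*(-13) + 6) = -9 + (65 + 6) = -9 + 71 = 62)
1/(v + 8) - 12*14 = 1/(62 + 8) - 12*14 = 1/70 - 168 = -11759/70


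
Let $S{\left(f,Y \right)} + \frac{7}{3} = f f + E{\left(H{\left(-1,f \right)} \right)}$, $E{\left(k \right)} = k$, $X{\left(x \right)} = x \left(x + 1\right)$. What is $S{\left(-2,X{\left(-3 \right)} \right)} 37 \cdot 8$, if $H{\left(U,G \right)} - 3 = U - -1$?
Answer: $\frac{4144}{3} \approx 1381.3$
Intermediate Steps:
$X{\left(x \right)} = x \left(1 + x\right)$
$H{\left(U,G \right)} = 4 + U$ ($H{\left(U,G \right)} = 3 + \left(U - -1\right) = 3 + \left(U + 1\right) = 3 + \left(1 + U\right) = 4 + U$)
$S{\left(f,Y \right)} = \frac{2}{3} + f^{2}$ ($S{\left(f,Y \right)} = - \frac{7}{3} + \left(f f + \left(4 - 1\right)\right) = - \frac{7}{3} + \left(f^{2} + 3\right) = - \frac{7}{3} + \left(3 + f^{2}\right) = \frac{2}{3} + f^{2}$)
$S{\left(-2,X{\left(-3 \right)} \right)} 37 \cdot 8 = \left(\frac{2}{3} + \left(-2\right)^{2}\right) 37 \cdot 8 = \left(\frac{2}{3} + 4\right) 37 \cdot 8 = \frac{14}{3} \cdot 37 \cdot 8 = \frac{518}{3} \cdot 8 = \frac{4144}{3}$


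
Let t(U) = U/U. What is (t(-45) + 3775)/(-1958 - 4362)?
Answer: -236/395 ≈ -0.59747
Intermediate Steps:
t(U) = 1
(t(-45) + 3775)/(-1958 - 4362) = (1 + 3775)/(-1958 - 4362) = 3776/(-6320) = 3776*(-1/6320) = -236/395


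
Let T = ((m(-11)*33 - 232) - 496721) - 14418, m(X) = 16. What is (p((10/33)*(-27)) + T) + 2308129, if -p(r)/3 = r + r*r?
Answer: 217450276/121 ≈ 1.7971e+6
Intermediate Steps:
p(r) = -3*r - 3*r**2 (p(r) = -3*(r + r*r) = -3*(r + r**2) = -3*r - 3*r**2)
T = -510843 (T = ((16*33 - 232) - 496721) - 14418 = ((528 - 232) - 496721) - 14418 = (296 - 496721) - 14418 = -496425 - 14418 = -510843)
(p((10/33)*(-27)) + T) + 2308129 = (-3*(10/33)*(-27)*(1 + (10/33)*(-27)) - 510843) + 2308129 = (-3*(-90/11)*(1 - 90/11) - 510843) + 2308129 = (-3*(-90/11)*(-79/11) - 510843) + 2308129 = (-21330/121 - 510843) + 2308129 = -61833333/121 + 2308129 = 217450276/121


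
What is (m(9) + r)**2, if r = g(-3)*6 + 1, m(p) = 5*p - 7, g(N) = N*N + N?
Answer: 5625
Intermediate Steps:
g(N) = N + N**2 (g(N) = N**2 + N = N + N**2)
m(p) = -7 + 5*p
r = 37 (r = -3*(1 - 3)*6 + 1 = -3*(-2)*6 + 1 = 6*6 + 1 = 36 + 1 = 37)
(m(9) + r)**2 = ((-7 + 5*9) + 37)**2 = ((-7 + 45) + 37)**2 = (38 + 37)**2 = 75**2 = 5625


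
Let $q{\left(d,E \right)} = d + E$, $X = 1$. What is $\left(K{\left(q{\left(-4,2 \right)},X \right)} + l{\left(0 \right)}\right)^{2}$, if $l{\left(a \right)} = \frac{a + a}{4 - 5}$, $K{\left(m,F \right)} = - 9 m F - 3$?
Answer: $225$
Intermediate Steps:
$q{\left(d,E \right)} = E + d$
$K{\left(m,F \right)} = -3 - 9 F m$ ($K{\left(m,F \right)} = - 9 F m - 3 = -3 - 9 F m$)
$l{\left(a \right)} = - 2 a$ ($l{\left(a \right)} = \frac{2 a}{-1} = 2 a \left(-1\right) = - 2 a$)
$\left(K{\left(q{\left(-4,2 \right)},X \right)} + l{\left(0 \right)}\right)^{2} = \left(\left(-3 - 9 \left(2 - 4\right)\right) - 0\right)^{2} = \left(\left(-3 - 9 \left(-2\right)\right) + 0\right)^{2} = \left(\left(-3 + 18\right) + 0\right)^{2} = \left(15 + 0\right)^{2} = 15^{2} = 225$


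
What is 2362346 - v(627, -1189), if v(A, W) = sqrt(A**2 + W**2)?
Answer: 2362346 - 5*sqrt(72274) ≈ 2.3610e+6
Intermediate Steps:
2362346 - v(627, -1189) = 2362346 - sqrt(627**2 + (-1189)**2) = 2362346 - sqrt(393129 + 1413721) = 2362346 - sqrt(1806850) = 2362346 - 5*sqrt(72274)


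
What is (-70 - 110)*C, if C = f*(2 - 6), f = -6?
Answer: -4320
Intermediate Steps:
C = 24 (C = -6*(2 - 6) = -6*(-4) = 24)
(-70 - 110)*C = (-70 - 110)*24 = -180*24 = -4320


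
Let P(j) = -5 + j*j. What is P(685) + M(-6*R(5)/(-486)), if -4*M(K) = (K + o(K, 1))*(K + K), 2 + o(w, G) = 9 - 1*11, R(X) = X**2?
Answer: 6157112315/13122 ≈ 4.6922e+5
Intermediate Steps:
o(w, G) = -4 (o(w, G) = -2 + (9 - 1*11) = -2 + (9 - 11) = -2 - 2 = -4)
P(j) = -5 + j**2
M(K) = -K*(-4 + K)/2 (M(K) = -(K - 4)*(K + K)/4 = -(-4 + K)*2*K/4 = -K*(-4 + K)/2)
P(685) + M(-6*R(5)/(-486)) = (-5 + 685**2) + (-6*5**2/(-486))*(4 - (-6*5**2)/(-486))/2 = (-5 + 469225) + (-6*25*(-1/486))*(4 - (-6*25)*(-1)/486)/2 = 469220 + (-150*(-1/486))*(4 - (-150)*(-1)/486)/2 = 469220 + (1/2)*(25/81)*(4 - 1*25/81) = 469220 + (1/2)*(25/81)*(4 - 25/81) = 469220 + (1/2)*(25/81)*(299/81) = 469220 + 7475/13122 = 6157112315/13122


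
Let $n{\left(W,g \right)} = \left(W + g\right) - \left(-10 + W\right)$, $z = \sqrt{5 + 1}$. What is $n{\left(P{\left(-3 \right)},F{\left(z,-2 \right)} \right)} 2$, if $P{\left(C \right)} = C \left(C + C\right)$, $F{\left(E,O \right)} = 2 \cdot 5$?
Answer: $40$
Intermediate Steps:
$z = \sqrt{6} \approx 2.4495$
$F{\left(E,O \right)} = 10$
$P{\left(C \right)} = 2 C^{2}$ ($P{\left(C \right)} = C 2 C = 2 C^{2}$)
$n{\left(W,g \right)} = 10 + g$
$n{\left(P{\left(-3 \right)},F{\left(z,-2 \right)} \right)} 2 = \left(10 + 10\right) 2 = 20 \cdot 2 = 40$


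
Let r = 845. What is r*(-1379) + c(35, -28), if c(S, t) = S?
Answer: -1165220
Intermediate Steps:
r*(-1379) + c(35, -28) = 845*(-1379) + 35 = -1165255 + 35 = -1165220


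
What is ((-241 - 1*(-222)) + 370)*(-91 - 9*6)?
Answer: -50895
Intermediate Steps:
((-241 - 1*(-222)) + 370)*(-91 - 9*6) = ((-241 + 222) + 370)*(-91 - 54) = (-19 + 370)*(-145) = 351*(-145) = -50895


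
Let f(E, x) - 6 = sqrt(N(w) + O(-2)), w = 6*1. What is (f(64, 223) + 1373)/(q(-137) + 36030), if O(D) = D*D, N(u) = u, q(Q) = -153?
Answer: 1379/35877 + sqrt(10)/35877 ≈ 0.038525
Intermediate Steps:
w = 6
O(D) = D**2
f(E, x) = 6 + sqrt(10) (f(E, x) = 6 + sqrt(6 + (-2)**2) = 6 + sqrt(6 + 4) = 6 + sqrt(10))
(f(64, 223) + 1373)/(q(-137) + 36030) = ((6 + sqrt(10)) + 1373)/(-153 + 36030) = (1379 + sqrt(10))/35877 = (1379 + sqrt(10))*(1/35877) = 1379/35877 + sqrt(10)/35877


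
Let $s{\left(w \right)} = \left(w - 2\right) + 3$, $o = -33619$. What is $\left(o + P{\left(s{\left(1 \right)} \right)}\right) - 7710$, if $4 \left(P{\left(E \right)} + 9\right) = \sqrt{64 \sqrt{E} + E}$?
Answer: $-41338 + \frac{\sqrt{2 + 64 \sqrt{2}}}{4} \approx -41336.0$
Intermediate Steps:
$s{\left(w \right)} = 1 + w$ ($s{\left(w \right)} = \left(-2 + w\right) + 3 = 1 + w$)
$P{\left(E \right)} = -9 + \frac{\sqrt{E + 64 \sqrt{E}}}{4}$ ($P{\left(E \right)} = -9 + \frac{\sqrt{64 \sqrt{E} + E}}{4} = -9 + \frac{\sqrt{E + 64 \sqrt{E}}}{4}$)
$\left(o + P{\left(s{\left(1 \right)} \right)}\right) - 7710 = \left(-33619 - \left(9 - \frac{\sqrt{\left(1 + 1\right) + 64 \sqrt{1 + 1}}}{4}\right)\right) - 7710 = \left(-33619 - \left(9 - \frac{\sqrt{2 + 64 \sqrt{2}}}{4}\right)\right) - 7710 = \left(-33628 + \frac{\sqrt{2 + 64 \sqrt{2}}}{4}\right) - 7710 = -41338 + \frac{\sqrt{2 + 64 \sqrt{2}}}{4}$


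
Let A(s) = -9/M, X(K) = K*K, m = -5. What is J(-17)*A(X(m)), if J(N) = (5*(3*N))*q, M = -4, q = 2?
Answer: -2295/2 ≈ -1147.5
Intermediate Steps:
J(N) = 30*N (J(N) = (5*(3*N))*2 = (15*N)*2 = 30*N)
X(K) = K²
A(s) = 9/4 (A(s) = -9/(-4) = -9*(-¼) = 9/4)
J(-17)*A(X(m)) = (30*(-17))*(9/4) = -510*9/4 = -2295/2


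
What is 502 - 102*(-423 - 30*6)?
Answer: 62008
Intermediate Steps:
502 - 102*(-423 - 30*6) = 502 - 102*(-423 - 1*180) = 502 - 102*(-423 - 180) = 502 - 102*(-603) = 502 + 61506 = 62008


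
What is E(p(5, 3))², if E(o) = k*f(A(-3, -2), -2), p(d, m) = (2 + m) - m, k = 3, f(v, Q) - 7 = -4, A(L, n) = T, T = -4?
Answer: 81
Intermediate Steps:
A(L, n) = -4
f(v, Q) = 3 (f(v, Q) = 7 - 4 = 3)
p(d, m) = 2
E(o) = 9 (E(o) = 3*3 = 9)
E(p(5, 3))² = 9² = 81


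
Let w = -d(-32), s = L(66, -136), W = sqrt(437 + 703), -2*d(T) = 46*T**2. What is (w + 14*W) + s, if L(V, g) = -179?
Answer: 23373 + 28*sqrt(285) ≈ 23846.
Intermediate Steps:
d(T) = -23*T**2
W = 2*sqrt(285) (W = sqrt(1140) = 2*sqrt(285) ≈ 33.764)
s = -179
w = 23552 (w = -(-23)*(-32)**2 = -(-23)*1024 = -1*(-23552) = 23552)
(w + 14*W) + s = (23552 + 14*(2*sqrt(285))) - 179 = (23552 + 28*sqrt(285)) - 179 = 23373 + 28*sqrt(285)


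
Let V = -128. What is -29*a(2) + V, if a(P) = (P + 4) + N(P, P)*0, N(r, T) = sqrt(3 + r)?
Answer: -302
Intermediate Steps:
a(P) = 4 + P (a(P) = (P + 4) + sqrt(3 + P)*0 = (4 + P) + 0 = 4 + P)
-29*a(2) + V = -29*(4 + 2) - 128 = -29*6 - 128 = -174 - 128 = -302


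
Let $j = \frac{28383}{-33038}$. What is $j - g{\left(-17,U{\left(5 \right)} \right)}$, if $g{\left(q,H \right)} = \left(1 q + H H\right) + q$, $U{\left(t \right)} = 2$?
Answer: $\frac{962757}{33038} \approx 29.141$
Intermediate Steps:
$g{\left(q,H \right)} = H^{2} + 2 q$ ($g{\left(q,H \right)} = \left(q + H^{2}\right) + q = H^{2} + 2 q$)
$j = - \frac{28383}{33038}$ ($j = 28383 \left(- \frac{1}{33038}\right) = - \frac{28383}{33038} \approx -0.8591$)
$j - g{\left(-17,U{\left(5 \right)} \right)} = - \frac{28383}{33038} - \left(2^{2} + 2 \left(-17\right)\right) = - \frac{28383}{33038} - \left(4 - 34\right) = - \frac{28383}{33038} - -30 = - \frac{28383}{33038} + 30 = \frac{962757}{33038}$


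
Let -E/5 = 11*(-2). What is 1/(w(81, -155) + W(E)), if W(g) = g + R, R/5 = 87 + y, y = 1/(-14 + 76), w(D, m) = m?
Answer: 62/24185 ≈ 0.0025636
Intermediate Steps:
y = 1/62 ≈ 0.016129
E = 110 (E = -55*(-2) = -5*(-22) = 110)
R = 26975/62 (R = 5*(87 + 1/62) = 5*(5395/62) = 26975/62 ≈ 435.08)
W(g) = 26975/62 + g (W(g) = g + 26975/62 = 26975/62 + g)
1/(w(81, -155) + W(E)) = 1/(-155 + (26975/62 + 110)) = 1/(-155 + 33795/62) = 1/(24185/62) = 62/24185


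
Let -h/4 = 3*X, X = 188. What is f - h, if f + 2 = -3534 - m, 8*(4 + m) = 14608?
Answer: -3102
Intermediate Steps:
m = 1822 (m = -4 + (1/8)*14608 = -4 + 1826 = 1822)
f = -5358 (f = -2 + (-3534 - 1*1822) = -2 + (-3534 - 1822) = -2 - 5356 = -5358)
h = -2256 (h = -12*188 = -4*564 = -2256)
f - h = -5358 - 1*(-2256) = -5358 + 2256 = -3102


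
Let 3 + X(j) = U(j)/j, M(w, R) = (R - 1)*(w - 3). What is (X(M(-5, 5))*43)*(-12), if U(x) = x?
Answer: 1032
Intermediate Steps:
M(w, R) = (-1 + R)*(-3 + w)
X(j) = -2 (X(j) = -3 + j/j = -3 + 1 = -2)
(X(M(-5, 5))*43)*(-12) = -2*43*(-12) = -86*(-12) = 1032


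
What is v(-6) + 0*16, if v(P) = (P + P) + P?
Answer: -18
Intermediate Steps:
v(P) = 3*P (v(P) = 2*P + P = 3*P)
v(-6) + 0*16 = 3*(-6) + 0*16 = -18 + 0 = -18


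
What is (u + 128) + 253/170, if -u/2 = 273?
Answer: -70807/170 ≈ -416.51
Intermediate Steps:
u = -546 (u = -2*273 = -546)
(u + 128) + 253/170 = (-546 + 128) + 253/170 = -418 + 253*(1/170) = -418 + 253/170 = -70807/170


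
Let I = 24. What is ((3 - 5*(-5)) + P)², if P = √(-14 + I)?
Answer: (28 + √10)² ≈ 971.09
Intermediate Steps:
P = √10 (P = √(-14 + 24) = √10 ≈ 3.1623)
((3 - 5*(-5)) + P)² = ((3 - 5*(-5)) + √10)² = ((3 + 25) + √10)² = (28 + √10)²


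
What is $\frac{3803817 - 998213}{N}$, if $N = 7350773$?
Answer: $\frac{2805604}{7350773} \approx 0.38167$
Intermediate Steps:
$\frac{3803817 - 998213}{N} = \frac{3803817 - 998213}{7350773} = \left(3803817 - 998213\right) \frac{1}{7350773} = 2805604 \cdot \frac{1}{7350773} = \frac{2805604}{7350773}$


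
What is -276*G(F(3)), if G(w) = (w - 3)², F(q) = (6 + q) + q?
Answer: -22356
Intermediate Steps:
F(q) = 6 + 2*q
G(w) = (-3 + w)²
-276*G(F(3)) = -276*(-3 + (6 + 2*3))² = -276*(-3 + (6 + 6))² = -276*(-3 + 12)² = -276*9² = -276*81 = -22356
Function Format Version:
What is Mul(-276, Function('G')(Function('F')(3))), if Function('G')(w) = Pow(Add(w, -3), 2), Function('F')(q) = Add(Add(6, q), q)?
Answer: -22356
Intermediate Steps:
Function('F')(q) = Add(6, Mul(2, q))
Function('G')(w) = Pow(Add(-3, w), 2)
Mul(-276, Function('G')(Function('F')(3))) = Mul(-276, Pow(Add(-3, Add(6, Mul(2, 3))), 2)) = Mul(-276, Pow(Add(-3, Add(6, 6)), 2)) = Mul(-276, Pow(Add(-3, 12), 2)) = Mul(-276, Pow(9, 2)) = Mul(-276, 81) = -22356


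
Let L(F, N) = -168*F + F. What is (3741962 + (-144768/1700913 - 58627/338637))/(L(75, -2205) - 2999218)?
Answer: -718446770127334085/578246700562182561 ≈ -1.2425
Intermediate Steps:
L(F, N) = -167*F
(3741962 + (-144768/1700913 - 58627/338637))/(L(75, -2205) - 2999218) = (3741962 + (-144768/1700913 - 58627/338637))/(-167*75 - 2999218) = (3741962 + (-144768*1/1700913 - 58627*1/338637))/(-12525 - 2999218) = (3741962 + (-48256/566971 - 58627/338637))/(-3011743) = (3741962 - 49581075889/191997358527)*(-1/3011743) = (718446770127334085/191997358527)*(-1/3011743) = -718446770127334085/578246700562182561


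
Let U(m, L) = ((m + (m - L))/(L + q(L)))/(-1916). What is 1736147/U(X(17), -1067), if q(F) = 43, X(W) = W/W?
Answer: 3406292635648/1069 ≈ 3.1864e+9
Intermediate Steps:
X(W) = 1
U(m, L) = -(-L + 2*m)/(1916*(43 + L)) (U(m, L) = ((m + (m - L))/(L + 43))/(-1916) = ((-L + 2*m)/(43 + L))*(-1/1916) = -(-L + 2*m)/(1916*(43 + L)))
1736147/U(X(17), -1067) = 1736147/(((-1067 - 2*1)/(1916*(43 - 1067)))) = 1736147/(((1/1916)*(-1067 - 2)/(-1024))) = 1736147/(((1/1916)*(-1/1024)*(-1069))) = 1736147/(1069/1961984) = 1736147*(1961984/1069) = 3406292635648/1069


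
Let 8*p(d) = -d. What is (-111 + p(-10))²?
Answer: 192721/16 ≈ 12045.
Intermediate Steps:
p(d) = -d/8 (p(d) = (-d)/8 = -d/8)
(-111 + p(-10))² = (-111 - ⅛*(-10))² = (-111 + 5/4)² = (-439/4)² = 192721/16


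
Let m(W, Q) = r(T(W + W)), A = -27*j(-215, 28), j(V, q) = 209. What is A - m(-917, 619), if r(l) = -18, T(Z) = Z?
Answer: -5625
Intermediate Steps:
A = -5643 (A = -27*209 = -5643)
m(W, Q) = -18
A - m(-917, 619) = -5643 - 1*(-18) = -5643 + 18 = -5625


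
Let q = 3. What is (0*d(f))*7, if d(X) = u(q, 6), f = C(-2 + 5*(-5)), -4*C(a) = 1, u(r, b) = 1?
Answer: 0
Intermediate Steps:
C(a) = -¼ (C(a) = -¼*1 = -¼)
f = -¼ ≈ -0.25000
d(X) = 1
(0*d(f))*7 = (0*1)*7 = 0*7 = 0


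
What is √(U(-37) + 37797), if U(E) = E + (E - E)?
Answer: 8*√590 ≈ 194.32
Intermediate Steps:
U(E) = E (U(E) = E + 0 = E)
√(U(-37) + 37797) = √(-37 + 37797) = √37760 = 8*√590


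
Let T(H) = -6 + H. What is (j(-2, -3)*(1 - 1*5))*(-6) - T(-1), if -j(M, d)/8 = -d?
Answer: -569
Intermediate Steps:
j(M, d) = 8*d (j(M, d) = -(-8)*d = 8*d)
(j(-2, -3)*(1 - 1*5))*(-6) - T(-1) = ((8*(-3))*(1 - 1*5))*(-6) - (-6 - 1) = -24*(1 - 5)*(-6) - 1*(-7) = -24*(-4)*(-6) + 7 = 96*(-6) + 7 = -576 + 7 = -569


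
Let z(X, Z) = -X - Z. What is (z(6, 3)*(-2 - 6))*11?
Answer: 792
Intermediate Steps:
(z(6, 3)*(-2 - 6))*11 = ((-1*6 - 1*3)*(-2 - 6))*11 = ((-6 - 3)*(-8))*11 = -9*(-8)*11 = 72*11 = 792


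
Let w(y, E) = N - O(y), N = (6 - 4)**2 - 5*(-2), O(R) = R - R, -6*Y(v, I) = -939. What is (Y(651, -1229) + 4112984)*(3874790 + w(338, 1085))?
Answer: 15937613261962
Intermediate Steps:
Y(v, I) = 313/2 (Y(v, I) = -1/6*(-939) = 313/2)
O(R) = 0
N = 14 (N = 2**2 + 10 = 4 + 10 = 14)
w(y, E) = 14 (w(y, E) = 14 - 1*0 = 14 + 0 = 14)
(Y(651, -1229) + 4112984)*(3874790 + w(338, 1085)) = (313/2 + 4112984)*(3874790 + 14) = (8226281/2)*3874804 = 15937613261962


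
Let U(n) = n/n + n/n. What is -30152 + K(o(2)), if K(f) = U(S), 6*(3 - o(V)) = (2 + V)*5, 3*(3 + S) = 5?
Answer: -30150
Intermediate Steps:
S = -4/3 (S = -3 + (⅓)*5 = -3 + 5/3 = -4/3 ≈ -1.3333)
o(V) = 4/3 - 5*V/6 (o(V) = 3 - (2 + V)*5/6 = 3 - (10 + 5*V)/6 = 3 + (-5/3 - 5*V/6) = 4/3 - 5*V/6)
U(n) = 2 (U(n) = 1 + 1 = 2)
K(f) = 2
-30152 + K(o(2)) = -30152 + 2 = -30150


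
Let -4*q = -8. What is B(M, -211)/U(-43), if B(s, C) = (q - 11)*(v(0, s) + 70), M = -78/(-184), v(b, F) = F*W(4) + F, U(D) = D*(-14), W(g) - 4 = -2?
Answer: -59013/55384 ≈ -1.0655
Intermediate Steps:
q = 2 (q = -1/4*(-8) = 2)
W(g) = 2 (W(g) = 4 - 2 = 2)
U(D) = -14*D
v(b, F) = 3*F (v(b, F) = F*2 + F = 2*F + F = 3*F)
M = 39/92 (M = -78*(-1/184) = 39/92 ≈ 0.42391)
B(s, C) = -630 - 27*s (B(s, C) = (2 - 11)*(3*s + 70) = -9*(70 + 3*s) = -630 - 27*s)
B(M, -211)/U(-43) = (-630 - 27*39/92)/((-14*(-43))) = (-630 - 1053/92)/602 = -59013/92*1/602 = -59013/55384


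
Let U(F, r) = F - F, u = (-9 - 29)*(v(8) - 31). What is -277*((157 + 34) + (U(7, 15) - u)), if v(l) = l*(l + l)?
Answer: -1073929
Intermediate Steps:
v(l) = 2*l² (v(l) = l*(2*l) = 2*l²)
u = -3686 (u = (-9 - 29)*(2*8² - 31) = -38*(2*64 - 31) = -38*(128 - 31) = -38*97 = -3686)
U(F, r) = 0
-277*((157 + 34) + (U(7, 15) - u)) = -277*((157 + 34) + (0 - 1*(-3686))) = -277*(191 + (0 + 3686)) = -277*(191 + 3686) = -277*3877 = -1073929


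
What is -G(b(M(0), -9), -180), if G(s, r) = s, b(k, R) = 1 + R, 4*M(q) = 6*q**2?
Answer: 8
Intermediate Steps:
M(q) = 3*q**2/2 (M(q) = (6*q**2)/4 = 3*q**2/2)
-G(b(M(0), -9), -180) = -(1 - 9) = -1*(-8) = 8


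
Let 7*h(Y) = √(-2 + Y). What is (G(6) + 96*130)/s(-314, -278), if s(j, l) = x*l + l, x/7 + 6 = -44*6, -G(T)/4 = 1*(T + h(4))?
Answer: 6228/262571 - 2*√2/1837997 ≈ 0.023718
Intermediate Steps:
h(Y) = √(-2 + Y)/7
G(T) = -4*T - 4*√2/7 (G(T) = -4*(T + √(-2 + 4)/7) = -4*(T + √2/7) = -4*T - 4*√2/7)
x = -1890 (x = -42 + 7*(-44*6) = -42 + 7*(-264) = -42 - 1848 = -1890)
s(j, l) = -1889*l (s(j, l) = -1890*l + l = -1889*l)
(G(6) + 96*130)/s(-314, -278) = ((-4*6 - 4*√2/7) + 96*130)/((-1889*(-278))) = ((-24 - 4*√2/7) + 12480)/525142 = (12456 - 4*√2/7)*(1/525142) = 6228/262571 - 2*√2/1837997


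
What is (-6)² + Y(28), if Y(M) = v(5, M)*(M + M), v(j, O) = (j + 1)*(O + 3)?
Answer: 10452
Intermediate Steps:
v(j, O) = (1 + j)*(3 + O)
Y(M) = 2*M*(18 + 6*M) (Y(M) = (3 + M + 3*5 + M*5)*(M + M) = (3 + M + 15 + 5*M)*(2*M) = (18 + 6*M)*(2*M) = 2*M*(18 + 6*M))
(-6)² + Y(28) = (-6)² + 12*28*(3 + 28) = 36 + 12*28*31 = 36 + 10416 = 10452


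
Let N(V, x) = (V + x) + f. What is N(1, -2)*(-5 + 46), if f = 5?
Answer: 164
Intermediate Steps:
N(V, x) = 5 + V + x (N(V, x) = (V + x) + 5 = 5 + V + x)
N(1, -2)*(-5 + 46) = (5 + 1 - 2)*(-5 + 46) = 4*41 = 164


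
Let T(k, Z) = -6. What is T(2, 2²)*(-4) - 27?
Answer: -3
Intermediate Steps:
T(2, 2²)*(-4) - 27 = -6*(-4) - 27 = 24 - 27 = -3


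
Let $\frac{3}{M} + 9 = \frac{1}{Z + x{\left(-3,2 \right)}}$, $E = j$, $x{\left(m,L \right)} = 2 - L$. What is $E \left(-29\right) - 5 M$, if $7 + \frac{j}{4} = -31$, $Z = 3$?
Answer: $\frac{114653}{26} \approx 4409.7$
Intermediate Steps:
$j = -152$ ($j = -28 + 4 \left(-31\right) = -28 - 124 = -152$)
$E = -152$
$M = - \frac{9}{26}$ ($M = \frac{3}{-9 + \frac{1}{3 + \left(2 - 2\right)}} = \frac{3}{-9 + \frac{1}{3 + 0}} = \frac{3}{-9 + \frac{1}{3}} = \frac{3}{- \frac{26}{3}} = 3 \left(- \frac{3}{26}\right) = - \frac{9}{26} \approx -0.34615$)
$E \left(-29\right) - 5 M = \left(-152\right) \left(-29\right) - - \frac{45}{26} = 4408 + \frac{45}{26} = \frac{114653}{26}$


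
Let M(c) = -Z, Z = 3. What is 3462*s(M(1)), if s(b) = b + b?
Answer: -20772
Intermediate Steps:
M(c) = -3 (M(c) = -1*3 = -3)
s(b) = 2*b
3462*s(M(1)) = 3462*(2*(-3)) = 3462*(-6) = -20772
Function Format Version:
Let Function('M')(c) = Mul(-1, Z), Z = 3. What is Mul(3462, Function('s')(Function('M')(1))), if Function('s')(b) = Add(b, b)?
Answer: -20772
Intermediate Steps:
Function('M')(c) = -3 (Function('M')(c) = Mul(-1, 3) = -3)
Function('s')(b) = Mul(2, b)
Mul(3462, Function('s')(Function('M')(1))) = Mul(3462, Mul(2, -3)) = Mul(3462, -6) = -20772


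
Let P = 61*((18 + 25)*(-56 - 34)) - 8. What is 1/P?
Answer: -1/236078 ≈ -4.2359e-6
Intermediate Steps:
P = -236078 (P = 61*(43*(-90)) - 8 = 61*(-3870) - 8 = -236070 - 8 = -236078)
1/P = 1/(-236078) = -1/236078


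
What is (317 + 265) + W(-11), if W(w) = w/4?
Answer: 2317/4 ≈ 579.25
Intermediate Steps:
W(w) = w/4 (W(w) = w*(¼) = w/4)
(317 + 265) + W(-11) = (317 + 265) + (¼)*(-11) = 582 - 11/4 = 2317/4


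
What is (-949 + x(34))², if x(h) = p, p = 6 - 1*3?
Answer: 894916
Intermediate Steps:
p = 3 (p = 6 - 3 = 3)
x(h) = 3
(-949 + x(34))² = (-949 + 3)² = (-946)² = 894916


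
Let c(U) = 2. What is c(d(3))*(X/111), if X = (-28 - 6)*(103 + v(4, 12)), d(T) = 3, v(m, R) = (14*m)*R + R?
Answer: -53516/111 ≈ -482.13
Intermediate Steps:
v(m, R) = R + 14*R*m (v(m, R) = 14*R*m + R = R + 14*R*m)
X = -26758 (X = (-28 - 6)*(103 + 12*(1 + 14*4)) = -34*(103 + 12*(1 + 56)) = -34*(103 + 12*57) = -34*(103 + 684) = -34*787 = -26758)
c(d(3))*(X/111) = 2*(-26758/111) = -53516/111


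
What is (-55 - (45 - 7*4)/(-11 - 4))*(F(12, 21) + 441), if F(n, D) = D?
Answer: -124432/5 ≈ -24886.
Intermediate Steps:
(-55 - (45 - 7*4)/(-11 - 4))*(F(12, 21) + 441) = (-55 - (45 - 7*4)/(-11 - 4))*(21 + 441) = (-55 - (45 - 28)/(-15))*462 = (-55 - 17*(-1)/15)*462 = (-55 - 1*(-17/15))*462 = (-55 + 17/15)*462 = -808/15*462 = -124432/5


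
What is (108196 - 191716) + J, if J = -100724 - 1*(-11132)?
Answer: -173112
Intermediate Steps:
J = -89592 (J = -100724 + 11132 = -89592)
(108196 - 191716) + J = (108196 - 191716) - 89592 = -83520 - 89592 = -173112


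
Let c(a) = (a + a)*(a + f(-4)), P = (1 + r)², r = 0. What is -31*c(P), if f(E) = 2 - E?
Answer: -434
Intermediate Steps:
P = 1 (P = (1 + 0)² = 1² = 1)
c(a) = 2*a*(6 + a) (c(a) = (a + a)*(a + (2 - 1*(-4))) = (2*a)*(a + (2 + 4)) = (2*a)*(a + 6) = (2*a)*(6 + a) = 2*a*(6 + a))
-31*c(P) = -62*(6 + 1) = -62*7 = -31*14 = -434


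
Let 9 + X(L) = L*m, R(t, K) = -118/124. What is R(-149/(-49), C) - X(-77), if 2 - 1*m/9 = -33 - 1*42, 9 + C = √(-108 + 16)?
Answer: 3308881/62 ≈ 53369.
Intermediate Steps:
C = -9 + 2*I*√23 (C = -9 + √(-108 + 16) = -9 + √(-92) = -9 + 2*I*√23 ≈ -9.0 + 9.5917*I)
m = 693 (m = 18 - 9*(-33 - 1*42) = 18 - 9*(-33 - 42) = 18 - 9*(-75) = 18 + 675 = 693)
R(t, K) = -59/62 (R(t, K) = -118*1/124 = -59/62)
X(L) = -9 + 693*L (X(L) = -9 + L*693 = -9 + 693*L)
R(-149/(-49), C) - X(-77) = -59/62 - (-9 + 693*(-77)) = -59/62 - (-9 - 53361) = -59/62 - 1*(-53370) = -59/62 + 53370 = 3308881/62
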